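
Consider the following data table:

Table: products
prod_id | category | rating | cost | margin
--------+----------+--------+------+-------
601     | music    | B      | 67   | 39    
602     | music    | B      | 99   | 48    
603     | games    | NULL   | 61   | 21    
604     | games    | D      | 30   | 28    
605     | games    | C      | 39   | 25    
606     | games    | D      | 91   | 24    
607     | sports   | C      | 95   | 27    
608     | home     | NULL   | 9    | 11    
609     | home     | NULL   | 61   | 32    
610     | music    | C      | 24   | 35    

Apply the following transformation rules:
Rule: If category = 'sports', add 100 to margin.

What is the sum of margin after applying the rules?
390

Step 1: Count records where category = 'sports': 1
Step 2: Total bonus added: 1 × 100 = 100
Step 3: Original sum of margin: 290
Step 4: Final sum = 290 + 100 = 390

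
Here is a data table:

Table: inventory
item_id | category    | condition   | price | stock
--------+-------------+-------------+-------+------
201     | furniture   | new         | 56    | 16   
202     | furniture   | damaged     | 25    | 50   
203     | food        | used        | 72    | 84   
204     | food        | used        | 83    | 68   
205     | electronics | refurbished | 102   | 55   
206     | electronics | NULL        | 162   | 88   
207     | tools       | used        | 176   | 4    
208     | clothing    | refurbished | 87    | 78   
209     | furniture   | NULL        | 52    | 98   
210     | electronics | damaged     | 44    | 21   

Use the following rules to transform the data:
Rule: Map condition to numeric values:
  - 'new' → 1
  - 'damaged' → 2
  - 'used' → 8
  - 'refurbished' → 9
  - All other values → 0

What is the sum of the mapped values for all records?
47

Step 1: Apply mapping to each record
Step 2: Count by status:
  'new': 1 records × 1 = 1
  'damaged': 2 records × 2 = 4
  'used': 3 records × 8 = 24
  'refurbished': 2 records × 9 = 18
Step 3: Sum all mapped values = 47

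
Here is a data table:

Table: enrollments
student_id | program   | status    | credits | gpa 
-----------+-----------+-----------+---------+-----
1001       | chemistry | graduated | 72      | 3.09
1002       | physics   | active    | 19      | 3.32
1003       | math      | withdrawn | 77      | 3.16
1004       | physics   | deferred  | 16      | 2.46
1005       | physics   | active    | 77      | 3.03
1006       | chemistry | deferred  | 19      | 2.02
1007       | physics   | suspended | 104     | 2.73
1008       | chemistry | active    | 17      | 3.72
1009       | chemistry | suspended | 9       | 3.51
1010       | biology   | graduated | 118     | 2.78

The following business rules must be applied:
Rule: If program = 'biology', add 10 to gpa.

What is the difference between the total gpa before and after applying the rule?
10.0

Step 1: Original sum of gpa = 29.82
Step 2: 1 records have program = 'biology'
Step 3: Each affected record changes by 10
Step 4: Total change = 1 × 10 = 10
Step 5: New sum = 29.82 + 10 = 39.82
Step 6: Difference = |39.82 - 29.82| = 10.0
        (Sum increased by 10.0)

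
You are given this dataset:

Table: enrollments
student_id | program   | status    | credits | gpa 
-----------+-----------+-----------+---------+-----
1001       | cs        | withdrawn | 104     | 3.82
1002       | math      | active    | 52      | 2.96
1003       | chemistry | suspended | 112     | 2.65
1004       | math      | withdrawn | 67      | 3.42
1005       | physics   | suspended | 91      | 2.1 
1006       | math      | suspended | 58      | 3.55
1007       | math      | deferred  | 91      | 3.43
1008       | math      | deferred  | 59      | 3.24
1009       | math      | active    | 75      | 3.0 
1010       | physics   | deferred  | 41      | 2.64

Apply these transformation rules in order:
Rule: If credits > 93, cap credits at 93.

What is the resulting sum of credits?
720

Step 1: 2 records have credits > 93
Step 2: These records originally summed to 216
Step 3: After capping: 2 × 93 = 186
Step 4: Unaffected records sum: 534
Step 5: Final sum = 186 + 534 = 720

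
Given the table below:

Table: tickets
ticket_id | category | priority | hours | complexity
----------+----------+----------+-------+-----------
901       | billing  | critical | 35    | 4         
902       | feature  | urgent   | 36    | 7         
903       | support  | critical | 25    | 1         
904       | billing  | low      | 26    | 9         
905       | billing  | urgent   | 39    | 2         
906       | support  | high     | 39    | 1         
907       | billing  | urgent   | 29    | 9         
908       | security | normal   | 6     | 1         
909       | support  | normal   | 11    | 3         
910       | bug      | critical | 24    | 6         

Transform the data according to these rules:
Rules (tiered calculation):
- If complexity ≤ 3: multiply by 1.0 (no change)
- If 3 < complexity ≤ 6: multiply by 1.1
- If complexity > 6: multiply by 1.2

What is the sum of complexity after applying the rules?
49.0

Step 1: Tier 1 (complexity ≤ 3): 5 records, sum = 8 × 1.0 = 8.0
Step 2: Tier 2 (3 < complexity ≤ 6): 2 records, sum = 10 × 1.1 = 11.0
Step 3: Tier 3 (complexity > 6): 3 records, sum = 25 × 1.2 = 30.0
Step 4: Final sum = 8.0 + 11.0 + 30.0 = 49.0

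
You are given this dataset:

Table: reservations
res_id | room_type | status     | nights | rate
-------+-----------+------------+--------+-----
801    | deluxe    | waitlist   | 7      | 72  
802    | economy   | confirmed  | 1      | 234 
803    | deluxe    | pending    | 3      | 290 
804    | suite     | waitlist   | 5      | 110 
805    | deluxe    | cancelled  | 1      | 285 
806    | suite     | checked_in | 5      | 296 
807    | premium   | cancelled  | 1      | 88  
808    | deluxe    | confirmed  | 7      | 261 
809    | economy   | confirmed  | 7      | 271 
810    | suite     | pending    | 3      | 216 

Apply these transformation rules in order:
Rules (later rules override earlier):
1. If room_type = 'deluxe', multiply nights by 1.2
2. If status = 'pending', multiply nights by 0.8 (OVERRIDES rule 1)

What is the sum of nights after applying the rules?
41.8

Step 1: Rule 2 takes priority for records with status = 'pending'
  - 2 records: 6 × 0.8 = 4.8
Step 2: Rule 1 applies to remaining records with room_type = 'deluxe'
  - 3 records: 15 × 1.2 = 18.0
Step 3: Other records unchanged: 19
Step 4: Final sum = 4.8 + 18.0 + 19 = 41.8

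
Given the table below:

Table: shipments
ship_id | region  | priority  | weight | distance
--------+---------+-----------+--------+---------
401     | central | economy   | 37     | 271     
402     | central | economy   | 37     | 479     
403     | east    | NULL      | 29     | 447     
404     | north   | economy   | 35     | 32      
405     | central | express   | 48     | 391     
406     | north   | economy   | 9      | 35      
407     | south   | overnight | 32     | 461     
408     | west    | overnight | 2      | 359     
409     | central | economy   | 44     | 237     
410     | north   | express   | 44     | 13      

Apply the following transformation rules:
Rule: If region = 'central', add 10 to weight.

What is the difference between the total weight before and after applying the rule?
40

Step 1: Original sum of weight = 317
Step 2: 4 records have region = 'central'
Step 3: Each affected record changes by 10
Step 4: Total change = 4 × 10 = 40
Step 5: New sum = 317 + 40 = 357
Step 6: Difference = |357 - 317| = 40
        (Sum increased by 40)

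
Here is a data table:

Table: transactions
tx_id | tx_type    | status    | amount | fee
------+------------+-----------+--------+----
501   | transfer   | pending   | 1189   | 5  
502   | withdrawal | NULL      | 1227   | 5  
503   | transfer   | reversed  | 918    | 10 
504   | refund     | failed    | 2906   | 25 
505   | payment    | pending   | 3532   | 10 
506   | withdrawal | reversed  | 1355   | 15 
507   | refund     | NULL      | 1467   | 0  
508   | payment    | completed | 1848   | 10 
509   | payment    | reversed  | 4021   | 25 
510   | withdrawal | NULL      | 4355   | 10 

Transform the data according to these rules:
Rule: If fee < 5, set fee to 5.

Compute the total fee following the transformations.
120

Step 1: 1 records have fee < 5
Step 2: These records originally summed to 0
Step 3: After setting to minimum: 1 × 5 = 5
Step 4: Unaffected records sum: 115
Step 5: Final sum = 5 + 115 = 120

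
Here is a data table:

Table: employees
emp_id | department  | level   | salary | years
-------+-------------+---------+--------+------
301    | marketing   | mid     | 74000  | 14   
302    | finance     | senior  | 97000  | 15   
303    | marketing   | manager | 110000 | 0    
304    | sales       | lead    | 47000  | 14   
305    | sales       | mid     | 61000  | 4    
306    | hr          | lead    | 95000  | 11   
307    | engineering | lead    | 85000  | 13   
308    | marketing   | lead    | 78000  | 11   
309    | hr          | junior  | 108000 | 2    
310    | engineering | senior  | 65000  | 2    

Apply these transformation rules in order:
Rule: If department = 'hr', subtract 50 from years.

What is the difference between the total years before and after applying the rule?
100

Step 1: Original sum of years = 86
Step 2: 2 records have department = 'hr'
Step 3: Each affected record changes by -50
Step 4: Total change = 2 × -50 = -100
Step 5: New sum = 86 + -100 = -14
Step 6: Difference = |-14 - 86| = 100
        (Sum decreased by 100)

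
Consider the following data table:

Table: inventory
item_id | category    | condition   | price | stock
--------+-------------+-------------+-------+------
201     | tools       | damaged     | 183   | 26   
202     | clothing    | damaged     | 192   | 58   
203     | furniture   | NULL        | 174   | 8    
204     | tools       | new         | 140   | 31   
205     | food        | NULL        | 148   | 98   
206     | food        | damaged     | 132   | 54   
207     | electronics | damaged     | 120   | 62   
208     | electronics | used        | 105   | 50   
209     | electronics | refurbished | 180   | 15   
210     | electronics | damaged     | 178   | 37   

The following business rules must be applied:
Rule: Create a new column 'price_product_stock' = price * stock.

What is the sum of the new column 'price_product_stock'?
65234

Step 1: For each record, compute price * stock
Example calculations:
  183 * 26 = 4758
  192 * 58 = 11136
  174 * 8 = 1392
  ...
Step 2: Sum all derived values
Step 3: Total = 65234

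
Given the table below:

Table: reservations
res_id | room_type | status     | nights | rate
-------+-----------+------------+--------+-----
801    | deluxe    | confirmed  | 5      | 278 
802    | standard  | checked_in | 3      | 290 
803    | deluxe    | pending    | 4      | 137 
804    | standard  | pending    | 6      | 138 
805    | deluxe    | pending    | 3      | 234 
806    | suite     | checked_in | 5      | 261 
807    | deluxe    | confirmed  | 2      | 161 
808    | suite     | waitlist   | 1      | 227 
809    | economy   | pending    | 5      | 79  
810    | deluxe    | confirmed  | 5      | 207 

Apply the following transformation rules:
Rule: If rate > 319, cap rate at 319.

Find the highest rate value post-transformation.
290

Step 1: Original maximum rate = 290
Step 2: Check cap of 319 against maximum
Step 3: No records exceed the cap (max 290 <= cap 319), so no capping applies
Step 4: Maximum after transformation = 290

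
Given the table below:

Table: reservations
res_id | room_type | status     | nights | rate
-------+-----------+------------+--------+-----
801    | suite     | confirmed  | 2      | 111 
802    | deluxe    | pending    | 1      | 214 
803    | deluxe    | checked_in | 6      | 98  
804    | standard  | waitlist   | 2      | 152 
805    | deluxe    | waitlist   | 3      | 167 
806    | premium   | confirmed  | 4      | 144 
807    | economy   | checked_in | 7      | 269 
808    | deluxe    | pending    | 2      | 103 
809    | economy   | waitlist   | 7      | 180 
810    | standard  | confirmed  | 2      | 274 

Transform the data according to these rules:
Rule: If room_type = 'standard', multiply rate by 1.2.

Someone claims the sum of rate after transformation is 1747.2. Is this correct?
No, the correct result is 1797.2.

Step 1: Calculate the correct sum after transformation
Step 2: Apply multiplier 1.2 to records where room_type = 'standard'
Step 3: Correct result = 1797.2
Step 4: Claimed result = 1747.2
Step 5: 1797.2 ≠ 1747.2
Conclusion: The claimed result is incorrect. The correct answer is 1797.2.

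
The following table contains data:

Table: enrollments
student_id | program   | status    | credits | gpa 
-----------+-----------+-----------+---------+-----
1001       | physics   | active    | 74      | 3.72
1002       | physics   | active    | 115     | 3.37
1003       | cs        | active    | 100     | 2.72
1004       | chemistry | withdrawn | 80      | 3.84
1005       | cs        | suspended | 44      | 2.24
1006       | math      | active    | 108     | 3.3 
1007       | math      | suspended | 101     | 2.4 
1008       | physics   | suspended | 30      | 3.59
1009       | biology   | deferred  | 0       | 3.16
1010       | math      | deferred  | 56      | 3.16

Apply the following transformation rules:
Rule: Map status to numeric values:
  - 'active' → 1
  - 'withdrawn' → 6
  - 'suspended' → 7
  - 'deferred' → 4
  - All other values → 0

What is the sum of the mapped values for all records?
39

Step 1: Apply mapping to each record
Step 2: Count by status:
  'active': 4 records × 1 = 4
  'withdrawn': 1 records × 6 = 6
  'suspended': 3 records × 7 = 21
  'deferred': 2 records × 4 = 8
Step 3: Sum all mapped values = 39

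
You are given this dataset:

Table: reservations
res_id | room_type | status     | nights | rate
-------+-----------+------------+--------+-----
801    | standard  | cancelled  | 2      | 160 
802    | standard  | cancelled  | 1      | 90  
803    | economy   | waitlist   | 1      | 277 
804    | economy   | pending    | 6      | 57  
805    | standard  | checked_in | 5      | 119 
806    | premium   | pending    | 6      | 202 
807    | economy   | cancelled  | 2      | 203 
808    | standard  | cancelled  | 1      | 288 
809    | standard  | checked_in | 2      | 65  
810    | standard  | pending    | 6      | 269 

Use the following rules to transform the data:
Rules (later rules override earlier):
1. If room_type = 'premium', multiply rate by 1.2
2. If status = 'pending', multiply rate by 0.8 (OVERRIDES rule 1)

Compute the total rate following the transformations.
1624.4

Step 1: Rule 2 takes priority for records with status = 'pending'
  - 3 records: 528 × 0.8 = 422.4
Step 2: Rule 1 applies to remaining records with room_type = 'premium'
  - 0 records: 0 × 1.2 = 0.0
Step 3: Other records unchanged: 1202
Step 4: Final sum = 422.4 + 0.0 + 1202 = 1624.4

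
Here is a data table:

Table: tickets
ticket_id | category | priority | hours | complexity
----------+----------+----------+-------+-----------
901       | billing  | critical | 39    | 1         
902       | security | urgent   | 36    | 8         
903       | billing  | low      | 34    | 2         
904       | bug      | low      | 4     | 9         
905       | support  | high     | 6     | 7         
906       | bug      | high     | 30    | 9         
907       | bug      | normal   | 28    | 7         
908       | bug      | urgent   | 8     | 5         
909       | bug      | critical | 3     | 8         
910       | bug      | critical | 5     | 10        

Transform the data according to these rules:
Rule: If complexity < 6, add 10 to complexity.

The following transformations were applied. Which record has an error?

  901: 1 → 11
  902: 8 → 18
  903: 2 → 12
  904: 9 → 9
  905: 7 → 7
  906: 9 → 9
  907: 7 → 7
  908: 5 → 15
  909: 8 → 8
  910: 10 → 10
Record 902 has an error. The correct transformed value should be 8, not 18.

Step 1: Check each record against the rule
Step 2: Record 902 has complexity = 8
Step 3: Since 8 >= 6, the bonus should not have been applied
Step 4: Correct value = 8, but claimed value = 18
Conclusion: Record 902 has the error.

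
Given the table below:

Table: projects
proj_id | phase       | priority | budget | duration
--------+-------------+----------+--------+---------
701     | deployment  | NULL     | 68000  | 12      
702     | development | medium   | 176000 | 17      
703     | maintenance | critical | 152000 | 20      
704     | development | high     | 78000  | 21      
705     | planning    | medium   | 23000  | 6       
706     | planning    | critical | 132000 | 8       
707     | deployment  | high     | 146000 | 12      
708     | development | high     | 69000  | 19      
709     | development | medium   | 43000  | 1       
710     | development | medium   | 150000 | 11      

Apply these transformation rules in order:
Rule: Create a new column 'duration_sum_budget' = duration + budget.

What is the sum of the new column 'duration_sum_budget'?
1037127

Step 1: For each record, compute duration + budget
Example calculations:
  12 + 68000 = 68012
  17 + 176000 = 176017
  20 + 152000 = 152020
  ...
Step 2: Sum all derived values
Step 3: Total = 1037127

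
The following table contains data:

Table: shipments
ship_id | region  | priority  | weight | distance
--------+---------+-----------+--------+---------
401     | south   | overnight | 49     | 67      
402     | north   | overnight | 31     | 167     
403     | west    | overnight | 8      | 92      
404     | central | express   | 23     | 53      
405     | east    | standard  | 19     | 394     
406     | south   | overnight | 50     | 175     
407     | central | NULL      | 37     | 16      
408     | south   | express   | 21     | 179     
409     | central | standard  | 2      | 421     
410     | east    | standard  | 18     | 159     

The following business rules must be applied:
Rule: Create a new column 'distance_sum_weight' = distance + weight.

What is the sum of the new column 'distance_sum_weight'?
1981

Step 1: For each record, compute distance + weight
Example calculations:
  67 + 49 = 116
  167 + 31 = 198
  92 + 8 = 100
  ...
Step 2: Sum all derived values
Step 3: Total = 1981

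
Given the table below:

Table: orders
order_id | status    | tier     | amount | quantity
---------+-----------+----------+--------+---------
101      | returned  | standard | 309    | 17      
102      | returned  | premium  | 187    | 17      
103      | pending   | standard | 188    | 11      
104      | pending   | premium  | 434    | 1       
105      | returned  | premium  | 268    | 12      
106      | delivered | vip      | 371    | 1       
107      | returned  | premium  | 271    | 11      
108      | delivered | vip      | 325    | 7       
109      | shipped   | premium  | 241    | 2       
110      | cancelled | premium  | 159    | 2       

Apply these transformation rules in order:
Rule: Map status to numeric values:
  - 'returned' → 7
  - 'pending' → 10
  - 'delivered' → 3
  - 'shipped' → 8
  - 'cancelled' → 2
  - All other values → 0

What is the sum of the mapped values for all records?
64

Step 1: Apply mapping to each record
Step 2: Count by status:
  'returned': 4 records × 7 = 28
  'pending': 2 records × 10 = 20
  'delivered': 2 records × 3 = 6
  'shipped': 1 records × 8 = 8
  'cancelled': 1 records × 2 = 2
Step 3: Sum all mapped values = 64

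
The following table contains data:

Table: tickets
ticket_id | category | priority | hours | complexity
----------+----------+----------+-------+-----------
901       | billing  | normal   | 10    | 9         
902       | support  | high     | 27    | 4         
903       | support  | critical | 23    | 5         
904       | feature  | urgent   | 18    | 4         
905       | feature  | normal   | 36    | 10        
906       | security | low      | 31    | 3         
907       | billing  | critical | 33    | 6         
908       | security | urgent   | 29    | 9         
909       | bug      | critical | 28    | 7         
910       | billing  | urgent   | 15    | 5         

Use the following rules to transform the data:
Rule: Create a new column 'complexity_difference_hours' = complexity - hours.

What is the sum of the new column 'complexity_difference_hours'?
-188

Step 1: For each record, compute complexity - hours
Example calculations:
  9 - 10 = -1
  4 - 27 = -23
  5 - 23 = -18
  ...
Step 2: Sum all derived values
Step 3: Total = -188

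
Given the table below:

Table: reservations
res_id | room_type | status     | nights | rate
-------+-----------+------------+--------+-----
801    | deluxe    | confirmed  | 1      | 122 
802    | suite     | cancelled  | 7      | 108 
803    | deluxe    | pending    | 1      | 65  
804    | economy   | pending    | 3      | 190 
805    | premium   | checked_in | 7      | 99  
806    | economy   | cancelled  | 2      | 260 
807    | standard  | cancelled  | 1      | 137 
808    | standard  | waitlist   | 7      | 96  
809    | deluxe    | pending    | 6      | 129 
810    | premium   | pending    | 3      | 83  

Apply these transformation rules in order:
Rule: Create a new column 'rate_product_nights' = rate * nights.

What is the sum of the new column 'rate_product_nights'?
4558

Step 1: For each record, compute rate * nights
Example calculations:
  122 * 1 = 122
  108 * 7 = 756
  65 * 1 = 65
  ...
Step 2: Sum all derived values
Step 3: Total = 4558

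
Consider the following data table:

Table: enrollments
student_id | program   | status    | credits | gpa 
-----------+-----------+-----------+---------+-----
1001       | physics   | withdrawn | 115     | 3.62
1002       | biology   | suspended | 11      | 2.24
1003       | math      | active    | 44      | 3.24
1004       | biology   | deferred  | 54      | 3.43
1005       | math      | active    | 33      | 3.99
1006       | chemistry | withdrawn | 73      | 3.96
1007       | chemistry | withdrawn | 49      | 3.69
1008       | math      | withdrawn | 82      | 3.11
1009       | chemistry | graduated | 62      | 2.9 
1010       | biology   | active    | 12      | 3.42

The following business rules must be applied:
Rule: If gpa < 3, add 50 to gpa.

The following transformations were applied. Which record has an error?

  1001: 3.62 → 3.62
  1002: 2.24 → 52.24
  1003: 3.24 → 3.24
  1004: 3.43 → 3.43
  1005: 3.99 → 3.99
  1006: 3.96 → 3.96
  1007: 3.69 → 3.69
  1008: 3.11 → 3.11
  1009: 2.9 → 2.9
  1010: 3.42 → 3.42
Record 1009 has an error. The correct transformed value should be 52.9, not 2.9.

Step 1: Check each record against the rule
Step 2: Record 1009 has gpa = 2.9
Step 3: Since 2.9 < 3, the bonus should have been applied
Step 4: Correct value = 52.9, but claimed value = 2.9
Conclusion: Record 1009 has the error.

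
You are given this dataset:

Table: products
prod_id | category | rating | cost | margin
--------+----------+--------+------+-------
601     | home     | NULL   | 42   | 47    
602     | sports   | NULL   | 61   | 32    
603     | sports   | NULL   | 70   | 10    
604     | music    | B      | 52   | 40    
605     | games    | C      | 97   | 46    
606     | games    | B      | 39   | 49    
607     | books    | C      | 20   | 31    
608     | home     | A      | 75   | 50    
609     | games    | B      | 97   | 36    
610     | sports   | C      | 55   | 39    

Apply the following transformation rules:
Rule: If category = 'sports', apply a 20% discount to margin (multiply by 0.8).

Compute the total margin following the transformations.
363.8

Step 1: Records with category = 'sports' have total margin = 81
Step 2: Apply multiplier: 81 × 0.8 = 64.8
Step 3: Other records total: 299
Step 4: Final sum = 64.8 + 299 = 363.8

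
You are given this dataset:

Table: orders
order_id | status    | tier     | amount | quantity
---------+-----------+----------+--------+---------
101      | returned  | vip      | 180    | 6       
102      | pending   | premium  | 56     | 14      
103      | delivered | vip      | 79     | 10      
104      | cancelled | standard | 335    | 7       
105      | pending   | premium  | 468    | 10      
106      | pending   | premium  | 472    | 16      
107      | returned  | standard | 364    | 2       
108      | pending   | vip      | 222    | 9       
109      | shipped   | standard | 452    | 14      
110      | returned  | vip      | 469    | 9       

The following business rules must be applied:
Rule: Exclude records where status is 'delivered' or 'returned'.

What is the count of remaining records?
6

Step 1: Count records to exclude
  - 1 (delivered) + 3 (returned) = 4 records
Step 2: Total records: 10
Step 3: Remaining = 10 - 4 = 6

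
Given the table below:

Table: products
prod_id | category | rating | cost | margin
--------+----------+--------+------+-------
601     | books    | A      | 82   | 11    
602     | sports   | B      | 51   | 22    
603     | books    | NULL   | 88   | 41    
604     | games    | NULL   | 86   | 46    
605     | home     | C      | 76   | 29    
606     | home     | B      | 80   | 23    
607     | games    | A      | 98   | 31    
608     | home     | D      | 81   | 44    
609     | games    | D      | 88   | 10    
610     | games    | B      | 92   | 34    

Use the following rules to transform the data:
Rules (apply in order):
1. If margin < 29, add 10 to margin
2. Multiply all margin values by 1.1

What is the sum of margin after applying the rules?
364.1

Step 1: Apply Rule 1 - Add 10 to records with margin < 29
  - 4 records affected: 66 + (4 × 10) = 106
  - Unaffected records: 225
  - Sum after Rule 1: 331
Step 2: Apply Rule 2 - Multiply all by 1.1
  - 331 × 1.1 = 364.1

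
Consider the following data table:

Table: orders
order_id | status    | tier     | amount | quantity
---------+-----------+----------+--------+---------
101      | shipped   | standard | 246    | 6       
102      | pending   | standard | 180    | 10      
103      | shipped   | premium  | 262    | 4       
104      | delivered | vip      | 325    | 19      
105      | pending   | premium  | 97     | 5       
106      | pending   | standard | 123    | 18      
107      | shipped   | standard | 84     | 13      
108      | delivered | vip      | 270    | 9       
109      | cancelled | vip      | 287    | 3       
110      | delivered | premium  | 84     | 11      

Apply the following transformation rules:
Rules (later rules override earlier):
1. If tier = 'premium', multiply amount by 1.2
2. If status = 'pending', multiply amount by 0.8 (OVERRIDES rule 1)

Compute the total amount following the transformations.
1947.2

Step 1: Rule 2 takes priority for records with status = 'pending'
  - 3 records: 400 × 0.8 = 320.0
Step 2: Rule 1 applies to remaining records with tier = 'premium'
  - 2 records: 346 × 1.2 = 415.2
Step 3: Other records unchanged: 1212
Step 4: Final sum = 320.0 + 415.2 + 1212 = 1947.2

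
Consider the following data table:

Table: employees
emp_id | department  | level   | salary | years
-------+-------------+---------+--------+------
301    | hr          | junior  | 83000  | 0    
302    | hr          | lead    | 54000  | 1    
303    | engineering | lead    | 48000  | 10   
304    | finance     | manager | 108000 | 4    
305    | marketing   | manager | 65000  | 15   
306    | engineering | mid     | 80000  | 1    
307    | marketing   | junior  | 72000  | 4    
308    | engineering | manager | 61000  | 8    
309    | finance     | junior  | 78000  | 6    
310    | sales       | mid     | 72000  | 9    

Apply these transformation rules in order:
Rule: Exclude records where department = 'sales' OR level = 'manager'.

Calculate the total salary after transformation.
415000

Step 1: Find records where department = 'sales' OR level = 'manager'
Step 2: 4 records match, summing to 306000
Step 3: Original sum: 721000
Step 4: Remaining sum = 721000 - 306000 = 415000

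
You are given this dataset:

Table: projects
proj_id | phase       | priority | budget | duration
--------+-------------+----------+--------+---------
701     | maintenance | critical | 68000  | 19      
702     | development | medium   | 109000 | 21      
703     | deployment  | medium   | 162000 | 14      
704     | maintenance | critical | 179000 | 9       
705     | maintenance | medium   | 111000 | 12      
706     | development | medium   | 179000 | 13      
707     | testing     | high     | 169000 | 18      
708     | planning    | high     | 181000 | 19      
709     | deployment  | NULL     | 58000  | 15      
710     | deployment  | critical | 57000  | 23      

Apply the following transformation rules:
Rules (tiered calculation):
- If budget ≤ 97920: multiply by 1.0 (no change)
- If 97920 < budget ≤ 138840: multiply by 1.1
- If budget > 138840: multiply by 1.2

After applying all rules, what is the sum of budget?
1469000.0

Step 1: Tier 1 (budget ≤ 97920): 3 records, sum = 183000 × 1.0 = 183000.0
Step 2: Tier 2 (97920 < budget ≤ 138840): 2 records, sum = 220000 × 1.1 = 242000.0
Step 3: Tier 3 (budget > 138840): 5 records, sum = 870000 × 1.2 = 1044000.0
Step 4: Final sum = 183000.0 + 242000.0 + 1044000.0 = 1469000.0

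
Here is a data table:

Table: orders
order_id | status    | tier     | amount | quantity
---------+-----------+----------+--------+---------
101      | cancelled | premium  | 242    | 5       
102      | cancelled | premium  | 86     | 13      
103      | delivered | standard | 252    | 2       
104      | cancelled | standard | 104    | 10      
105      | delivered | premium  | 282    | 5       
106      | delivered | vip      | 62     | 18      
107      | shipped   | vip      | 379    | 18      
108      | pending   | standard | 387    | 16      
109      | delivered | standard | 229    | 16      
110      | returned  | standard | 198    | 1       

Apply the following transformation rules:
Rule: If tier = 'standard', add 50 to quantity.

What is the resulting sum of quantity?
354

Step 1: Count records where tier = 'standard': 5
Step 2: Total bonus added: 5 × 50 = 250
Step 3: Original sum of quantity: 104
Step 4: Final sum = 104 + 250 = 354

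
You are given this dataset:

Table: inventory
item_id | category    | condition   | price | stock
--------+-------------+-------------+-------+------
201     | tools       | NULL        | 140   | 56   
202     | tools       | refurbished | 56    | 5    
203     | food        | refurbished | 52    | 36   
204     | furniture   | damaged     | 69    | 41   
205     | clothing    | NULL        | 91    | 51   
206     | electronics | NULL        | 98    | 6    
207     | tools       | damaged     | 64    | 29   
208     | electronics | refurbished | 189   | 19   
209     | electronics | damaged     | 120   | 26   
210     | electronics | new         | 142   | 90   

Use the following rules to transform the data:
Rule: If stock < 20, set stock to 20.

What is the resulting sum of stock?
389

Step 1: 3 records have stock < 20
Step 2: These records originally summed to 30
Step 3: After setting to minimum: 3 × 20 = 60
Step 4: Unaffected records sum: 329
Step 5: Final sum = 60 + 329 = 389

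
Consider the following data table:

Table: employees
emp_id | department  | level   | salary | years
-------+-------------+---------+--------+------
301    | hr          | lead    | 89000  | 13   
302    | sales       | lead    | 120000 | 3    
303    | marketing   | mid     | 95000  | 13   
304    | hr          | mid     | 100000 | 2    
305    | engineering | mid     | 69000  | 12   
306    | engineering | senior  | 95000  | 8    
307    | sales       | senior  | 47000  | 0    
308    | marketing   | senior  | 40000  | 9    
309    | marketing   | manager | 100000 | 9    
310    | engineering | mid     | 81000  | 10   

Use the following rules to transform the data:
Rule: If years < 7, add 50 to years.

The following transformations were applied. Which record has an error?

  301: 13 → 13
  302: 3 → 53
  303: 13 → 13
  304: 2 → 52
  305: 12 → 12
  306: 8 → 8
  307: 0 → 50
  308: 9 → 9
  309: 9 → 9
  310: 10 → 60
Record 310 has an error. The correct transformed value should be 10, not 60.

Step 1: Check each record against the rule
Step 2: Record 310 has years = 10
Step 3: Since 10 >= 7, the bonus should not have been applied
Step 4: Correct value = 10, but claimed value = 60
Conclusion: Record 310 has the error.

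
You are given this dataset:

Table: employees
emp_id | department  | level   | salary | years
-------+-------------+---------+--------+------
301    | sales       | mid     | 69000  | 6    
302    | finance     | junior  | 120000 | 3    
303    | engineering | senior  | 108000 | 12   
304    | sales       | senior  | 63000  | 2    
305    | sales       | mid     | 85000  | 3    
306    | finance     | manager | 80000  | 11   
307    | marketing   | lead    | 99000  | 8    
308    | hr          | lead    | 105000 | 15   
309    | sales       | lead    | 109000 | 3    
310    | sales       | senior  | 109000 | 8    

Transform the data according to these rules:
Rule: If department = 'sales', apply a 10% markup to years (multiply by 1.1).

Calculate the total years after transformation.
73.2

Step 1: Records with department = 'sales' have total years = 22
Step 2: Apply multiplier: 22 × 1.1 = 24.2
Step 3: Other records total: 49
Step 4: Final sum = 24.2 + 49 = 73.2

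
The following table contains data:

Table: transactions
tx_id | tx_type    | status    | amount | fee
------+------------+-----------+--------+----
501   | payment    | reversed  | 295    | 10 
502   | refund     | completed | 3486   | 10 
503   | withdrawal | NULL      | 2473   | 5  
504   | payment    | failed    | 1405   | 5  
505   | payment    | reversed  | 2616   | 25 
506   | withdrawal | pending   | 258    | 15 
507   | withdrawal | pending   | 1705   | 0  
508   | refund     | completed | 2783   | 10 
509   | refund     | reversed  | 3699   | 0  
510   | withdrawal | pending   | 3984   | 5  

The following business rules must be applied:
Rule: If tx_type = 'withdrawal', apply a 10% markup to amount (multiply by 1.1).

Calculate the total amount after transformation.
23546.0

Step 1: Records with tx_type = 'withdrawal' have total amount = 8420
Step 2: Apply multiplier: 8420 × 1.1 = 9262.0
Step 3: Other records total: 14284
Step 4: Final sum = 9262.0 + 14284 = 23546.0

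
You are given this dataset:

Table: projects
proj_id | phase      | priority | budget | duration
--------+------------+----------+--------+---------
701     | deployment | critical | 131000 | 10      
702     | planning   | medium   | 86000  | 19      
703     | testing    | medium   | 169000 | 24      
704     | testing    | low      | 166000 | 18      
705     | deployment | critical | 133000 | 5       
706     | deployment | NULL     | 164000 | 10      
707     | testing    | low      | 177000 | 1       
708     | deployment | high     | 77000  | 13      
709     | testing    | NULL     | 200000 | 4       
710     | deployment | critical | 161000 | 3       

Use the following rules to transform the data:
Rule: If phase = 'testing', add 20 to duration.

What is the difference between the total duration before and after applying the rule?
80

Step 1: Original sum of duration = 107
Step 2: 4 records have phase = 'testing'
Step 3: Each affected record changes by 20
Step 4: Total change = 4 × 20 = 80
Step 5: New sum = 107 + 80 = 187
Step 6: Difference = |187 - 107| = 80
        (Sum increased by 80)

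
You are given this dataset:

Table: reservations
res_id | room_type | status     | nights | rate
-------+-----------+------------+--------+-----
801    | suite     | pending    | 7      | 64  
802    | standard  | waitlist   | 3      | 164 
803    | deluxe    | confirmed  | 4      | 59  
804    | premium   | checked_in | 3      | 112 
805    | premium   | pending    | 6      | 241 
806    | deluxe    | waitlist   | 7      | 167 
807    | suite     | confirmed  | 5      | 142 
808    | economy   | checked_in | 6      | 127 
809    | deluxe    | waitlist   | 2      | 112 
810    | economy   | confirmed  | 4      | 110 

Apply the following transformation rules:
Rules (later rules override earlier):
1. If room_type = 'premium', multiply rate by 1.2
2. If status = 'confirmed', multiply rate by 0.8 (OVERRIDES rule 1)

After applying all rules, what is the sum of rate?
1306.4

Step 1: Rule 2 takes priority for records with status = 'confirmed'
  - 3 records: 311 × 0.8 = 248.8
Step 2: Rule 1 applies to remaining records with room_type = 'premium'
  - 2 records: 353 × 1.2 = 423.6
Step 3: Other records unchanged: 634
Step 4: Final sum = 248.8 + 423.6 + 634 = 1306.4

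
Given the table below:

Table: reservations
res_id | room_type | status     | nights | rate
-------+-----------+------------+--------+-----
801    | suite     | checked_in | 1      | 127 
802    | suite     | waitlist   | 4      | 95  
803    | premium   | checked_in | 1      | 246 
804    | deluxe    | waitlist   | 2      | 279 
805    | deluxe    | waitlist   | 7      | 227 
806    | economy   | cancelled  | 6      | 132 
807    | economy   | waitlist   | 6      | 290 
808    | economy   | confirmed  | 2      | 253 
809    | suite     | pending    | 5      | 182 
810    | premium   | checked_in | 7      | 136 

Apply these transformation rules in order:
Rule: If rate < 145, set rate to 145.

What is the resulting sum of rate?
2057

Step 1: 4 records have rate < 145
Step 2: These records originally summed to 490
Step 3: After setting to minimum: 4 × 145 = 580
Step 4: Unaffected records sum: 1477
Step 5: Final sum = 580 + 1477 = 2057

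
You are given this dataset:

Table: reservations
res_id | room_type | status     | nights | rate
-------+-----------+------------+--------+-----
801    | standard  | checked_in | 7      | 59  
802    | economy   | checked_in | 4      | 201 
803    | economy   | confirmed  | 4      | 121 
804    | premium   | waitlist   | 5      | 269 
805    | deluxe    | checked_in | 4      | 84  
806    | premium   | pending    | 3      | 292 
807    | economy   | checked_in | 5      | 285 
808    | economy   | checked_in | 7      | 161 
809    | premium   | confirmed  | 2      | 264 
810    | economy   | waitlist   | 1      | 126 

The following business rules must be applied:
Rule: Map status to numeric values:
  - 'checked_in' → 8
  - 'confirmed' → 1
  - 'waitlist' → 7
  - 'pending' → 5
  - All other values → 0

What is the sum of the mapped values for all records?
61

Step 1: Apply mapping to each record
Step 2: Count by status:
  'checked_in': 5 records × 8 = 40
  'confirmed': 2 records × 1 = 2
  'waitlist': 2 records × 7 = 14
  'pending': 1 records × 5 = 5
Step 3: Sum all mapped values = 61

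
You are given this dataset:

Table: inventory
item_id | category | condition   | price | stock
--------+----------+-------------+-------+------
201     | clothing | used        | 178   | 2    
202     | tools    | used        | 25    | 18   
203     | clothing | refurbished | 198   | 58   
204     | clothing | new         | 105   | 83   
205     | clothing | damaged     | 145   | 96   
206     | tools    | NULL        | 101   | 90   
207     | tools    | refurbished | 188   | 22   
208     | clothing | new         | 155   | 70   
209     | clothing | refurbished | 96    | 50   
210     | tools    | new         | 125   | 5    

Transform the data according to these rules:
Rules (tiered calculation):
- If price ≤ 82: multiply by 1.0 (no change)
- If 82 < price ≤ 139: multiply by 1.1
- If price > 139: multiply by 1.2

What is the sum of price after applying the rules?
1531.5

Step 1: Tier 1 (price ≤ 82): 1 records, sum = 25 × 1.0 = 25.0
Step 2: Tier 2 (82 < price ≤ 139): 4 records, sum = 427 × 1.1 = 469.7
Step 3: Tier 3 (price > 139): 5 records, sum = 864 × 1.2 = 1036.8
Step 4: Final sum = 25.0 + 469.7 + 1036.8 = 1531.5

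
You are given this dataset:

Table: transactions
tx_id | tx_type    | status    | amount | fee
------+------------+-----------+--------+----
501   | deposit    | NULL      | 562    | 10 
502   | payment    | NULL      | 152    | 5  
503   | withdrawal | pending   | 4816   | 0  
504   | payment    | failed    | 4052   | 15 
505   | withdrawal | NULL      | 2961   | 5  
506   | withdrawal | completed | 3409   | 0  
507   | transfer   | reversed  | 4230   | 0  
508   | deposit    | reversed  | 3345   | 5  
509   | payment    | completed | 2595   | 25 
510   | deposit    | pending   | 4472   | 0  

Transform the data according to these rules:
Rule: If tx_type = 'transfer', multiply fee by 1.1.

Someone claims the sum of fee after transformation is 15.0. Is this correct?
No, the correct result is 65.0.

Step 1: Calculate the correct sum after transformation
Step 2: Apply multiplier 1.1 to records where tx_type = 'transfer'
Step 3: Correct result = 65.0
Step 4: Claimed result = 15.0
Step 5: 65.0 ≠ 15.0
Conclusion: The claimed result is incorrect. The correct answer is 65.0.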